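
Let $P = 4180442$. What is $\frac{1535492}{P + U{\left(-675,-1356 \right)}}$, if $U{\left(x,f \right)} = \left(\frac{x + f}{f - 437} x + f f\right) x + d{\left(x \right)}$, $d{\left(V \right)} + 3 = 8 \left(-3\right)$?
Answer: $- \frac{1376568578}{1108477676965} \approx -0.0012419$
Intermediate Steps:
$d{\left(V \right)} = -27$ ($d{\left(V \right)} = -3 + 8 \left(-3\right) = -3 - 24 = -27$)
$U{\left(x,f \right)} = -27 + x \left(f^{2} + \frac{x \left(f + x\right)}{-437 + f}\right)$ ($U{\left(x,f \right)} = \left(\frac{x + f}{f - 437} x + f f\right) x - 27 = \left(\frac{f + x}{-437 + f} x + f^{2}\right) x - 27 = \left(\frac{x \left(f + x\right)}{-437 + f} + f^{2}\right) x - 27 = \left(f^{2} + \frac{x \left(f + x\right)}{-437 + f}\right) x - 27 = x \left(f^{2} + \frac{x \left(f + x\right)}{-437 + f}\right) - 27 = -27 + x \left(f^{2} + \frac{x \left(f + x\right)}{-437 + f}\right)$)
$\frac{1535492}{P + U{\left(-675,-1356 \right)}} = \frac{1535492}{4180442 + \frac{11799 + \left(-675\right)^{3} - -36612 - 1356 \left(-675\right)^{2} - 675 \left(-1356\right)^{3} - - 294975 \left(-1356\right)^{2}}{-437 - 1356}} = \frac{1535492}{4180442 + \frac{11799 - 307546875 + 36612 - 617827500 - -1682995060800 - \left(-294975\right) 1838736}{-1793}} = \frac{1535492}{4180442 - \frac{11799 - 307546875 + 36612 - 617827500 + 1682995060800 + 542381151600}{1793}} = \frac{1535492}{4180442 - \frac{2224450886436}{1793}} = \frac{1535492}{- \frac{2216955353930}{1793}} = 1535492 \left(- \frac{1793}{2216955353930}\right) = - \frac{1376568578}{1108477676965}$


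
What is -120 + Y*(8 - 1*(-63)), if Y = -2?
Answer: -262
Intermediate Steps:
-120 + Y*(8 - 1*(-63)) = -120 - 2*(8 - 1*(-63)) = -120 - 2*(8 + 63) = -120 - 2*71 = -120 - 142 = -262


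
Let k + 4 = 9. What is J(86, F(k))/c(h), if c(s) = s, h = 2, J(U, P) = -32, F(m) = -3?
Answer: -16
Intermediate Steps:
k = 5 (k = -4 + 9 = 5)
J(86, F(k))/c(h) = -32/2 = -32*1/2 = -16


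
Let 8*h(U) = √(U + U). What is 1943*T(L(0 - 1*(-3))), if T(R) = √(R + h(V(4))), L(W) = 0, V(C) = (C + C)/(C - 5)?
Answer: 1943/2 + 1943*I/2 ≈ 971.5 + 971.5*I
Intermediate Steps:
V(C) = 2*C/(-5 + C) (V(C) = (2*C)/(-5 + C) = 2*C/(-5 + C))
h(U) = √2*√U/8 (h(U) = √(U + U)/8 = √(2*U)/8 = (√2*√U)/8 = √2*√U/8)
T(R) = √(R + I/2) (T(R) = √(R + √2*√(2*4/(-5 + 4))/8) = √(R + √2*√(2*4/(-1))/8) = √(R + √2*√(2*4*(-1))/8) = √(R + √2*√(-8)/8) = √(R + √2*(2*I*√2)/8) = √(R + I/2))
1943*T(L(0 - 1*(-3))) = 1943*(√(2*I + 4*0)/2) = 1943*(√(2*I + 0)/2) = 1943*(√(2*I)/2) = 1943*((1 + I)/2) = 1943*(½ + I/2) = 1943/2 + 1943*I/2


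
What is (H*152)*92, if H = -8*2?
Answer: -223744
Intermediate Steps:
H = -16
(H*152)*92 = -16*152*92 = -2432*92 = -223744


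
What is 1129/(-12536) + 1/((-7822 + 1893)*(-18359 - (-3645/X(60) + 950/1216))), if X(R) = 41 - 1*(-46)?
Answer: -113788571444069/1263466499078168 ≈ -0.090061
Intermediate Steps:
X(R) = 87 (X(R) = 41 + 46 = 87)
1129/(-12536) + 1/((-7822 + 1893)*(-18359 - (-3645/X(60) + 950/1216))) = 1129/(-12536) + 1/((-7822 + 1893)*(-18359 - (-3645/87 + 950/1216))) = 1129*(-1/12536) + 1/((-5929)*(-18359 - (-3645*1/87 + 950*(1/1216)))) = -1129/12536 - 1/(5929*(-18359 - (-1215/29 + 25/32))) = -1129/12536 - 1/(5929*(-18359 - 1*(-38155/928))) = -1129/12536 - 1/(5929*(-18359 + 38155/928)) = -1129/12536 - 1/(5929*(-16998997/928)) = -1129/12536 - 1/5929*(-928/16998997) = -1129/12536 + 928/100787053213 = -113788571444069/1263466499078168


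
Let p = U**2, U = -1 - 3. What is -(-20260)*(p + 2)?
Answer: 364680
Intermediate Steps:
U = -4
p = 16 (p = (-4)**2 = 16)
-(-20260)*(p + 2) = -(-20260)*(16 + 2) = -(-20260)*18 = -4052*(-90) = 364680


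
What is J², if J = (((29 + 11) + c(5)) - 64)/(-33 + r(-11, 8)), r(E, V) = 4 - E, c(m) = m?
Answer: 361/324 ≈ 1.1142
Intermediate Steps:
J = 19/18 (J = (((29 + 11) + 5) - 64)/(-33 + (4 - 1*(-11))) = ((40 + 5) - 64)/(-33 + (4 + 11)) = (45 - 64)/(-33 + 15) = -19/(-18) = -19*(-1/18) = 19/18 ≈ 1.0556)
J² = (19/18)² = 361/324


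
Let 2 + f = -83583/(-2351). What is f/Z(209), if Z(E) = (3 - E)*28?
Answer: -78881/13560568 ≈ -0.0058169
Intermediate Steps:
Z(E) = 84 - 28*E
f = 78881/2351 (f = -2 - 83583/(-2351) = -2 - 83583*(-1/2351) = -2 + 83583/2351 = 78881/2351 ≈ 33.552)
f/Z(209) = 78881/(2351*(84 - 28*209)) = 78881/(2351*(84 - 5852)) = (78881/2351)/(-5768) = (78881/2351)*(-1/5768) = -78881/13560568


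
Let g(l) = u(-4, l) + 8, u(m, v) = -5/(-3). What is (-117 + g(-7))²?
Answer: 103684/9 ≈ 11520.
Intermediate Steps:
u(m, v) = 5/3 (u(m, v) = -5*(-⅓) = 5/3)
g(l) = 29/3 (g(l) = 5/3 + 8 = 29/3)
(-117 + g(-7))² = (-117 + 29/3)² = (-322/3)² = 103684/9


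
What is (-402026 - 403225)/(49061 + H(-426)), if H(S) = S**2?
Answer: -805251/230537 ≈ -3.4929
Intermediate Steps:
(-402026 - 403225)/(49061 + H(-426)) = (-402026 - 403225)/(49061 + (-426)**2) = -805251/(49061 + 181476) = -805251/230537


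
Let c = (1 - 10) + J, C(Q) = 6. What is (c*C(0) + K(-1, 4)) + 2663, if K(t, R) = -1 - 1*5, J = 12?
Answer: 2675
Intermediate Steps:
K(t, R) = -6 (K(t, R) = -1 - 5 = -6)
c = 3 (c = (1 - 10) + 12 = -9 + 12 = 3)
(c*C(0) + K(-1, 4)) + 2663 = (3*6 - 6) + 2663 = (18 - 6) + 2663 = 12 + 2663 = 2675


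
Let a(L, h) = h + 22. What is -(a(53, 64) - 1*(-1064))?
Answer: -1150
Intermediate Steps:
a(L, h) = 22 + h
-(a(53, 64) - 1*(-1064)) = -((22 + 64) - 1*(-1064)) = -(86 + 1064) = -1*1150 = -1150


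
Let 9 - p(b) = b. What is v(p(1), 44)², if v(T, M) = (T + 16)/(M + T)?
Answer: 36/169 ≈ 0.21302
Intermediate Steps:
p(b) = 9 - b
v(T, M) = (16 + T)/(M + T)
v(p(1), 44)² = ((16 + (9 - 1*1))/(44 + (9 - 1*1)))² = ((16 + (9 - 1))/(44 + (9 - 1)))² = ((16 + 8)/(44 + 8))² = (24/52)² = ((1/52)*24)² = (6/13)² = 36/169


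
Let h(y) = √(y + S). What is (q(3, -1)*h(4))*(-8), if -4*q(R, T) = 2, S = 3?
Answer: 4*√7 ≈ 10.583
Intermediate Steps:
q(R, T) = -½ (q(R, T) = -¼*2 = -½)
h(y) = √(3 + y) (h(y) = √(y + 3) = √(3 + y))
(q(3, -1)*h(4))*(-8) = -√(3 + 4)/2*(-8) = -√7/2*(-8) = 4*√7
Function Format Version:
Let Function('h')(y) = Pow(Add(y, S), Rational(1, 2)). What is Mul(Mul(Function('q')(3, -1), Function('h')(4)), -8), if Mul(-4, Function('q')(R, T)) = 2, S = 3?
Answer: Mul(4, Pow(7, Rational(1, 2))) ≈ 10.583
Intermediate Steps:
Function('q')(R, T) = Rational(-1, 2) (Function('q')(R, T) = Mul(Rational(-1, 4), 2) = Rational(-1, 2))
Function('h')(y) = Pow(Add(3, y), Rational(1, 2)) (Function('h')(y) = Pow(Add(y, 3), Rational(1, 2)) = Pow(Add(3, y), Rational(1, 2)))
Mul(Mul(Function('q')(3, -1), Function('h')(4)), -8) = Mul(Mul(Rational(-1, 2), Pow(Add(3, 4), Rational(1, 2))), -8) = Mul(Mul(Rational(-1, 2), Pow(7, Rational(1, 2))), -8) = Mul(4, Pow(7, Rational(1, 2)))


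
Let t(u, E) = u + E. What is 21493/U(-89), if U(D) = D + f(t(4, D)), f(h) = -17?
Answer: -21493/106 ≈ -202.76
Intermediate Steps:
t(u, E) = E + u
U(D) = -17 + D (U(D) = D - 17 = -17 + D)
21493/U(-89) = 21493/(-17 - 89) = 21493/(-106) = 21493*(-1/106) = -21493/106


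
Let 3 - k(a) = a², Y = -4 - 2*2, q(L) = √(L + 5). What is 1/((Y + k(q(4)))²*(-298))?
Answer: -1/58408 ≈ -1.7121e-5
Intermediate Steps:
q(L) = √(5 + L)
Y = -8 (Y = -4 - 4 = -8)
k(a) = 3 - a²
1/((Y + k(q(4)))²*(-298)) = 1/((-8 + (3 - (√(5 + 4))²))²*(-298)) = 1/((-8 + (3 - (√9)²))²*(-298)) = 1/((-8 + (3 - 1*3²))²*(-298)) = 1/((-8 + (3 - 1*9))²*(-298)) = 1/((-8 + (3 - 9))²*(-298)) = 1/((-8 - 6)²*(-298)) = 1/((-14)²*(-298)) = 1/(196*(-298)) = 1/(-58408) = -1/58408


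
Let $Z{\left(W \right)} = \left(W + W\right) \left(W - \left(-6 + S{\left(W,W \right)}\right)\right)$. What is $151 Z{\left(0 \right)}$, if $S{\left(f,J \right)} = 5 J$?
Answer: $0$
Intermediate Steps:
$Z{\left(W \right)} = 2 W \left(6 - 4 W\right)$ ($Z{\left(W \right)} = \left(W + W\right) \left(W - \left(-6 + 5 W\right)\right) = 2 W \left(W - \left(-6 + 5 W\right)\right) = 2 W \left(6 - 4 W\right)$)
$151 Z{\left(0 \right)} = 151 \cdot 4 \cdot 0 \left(3 - 0\right) = 151 \cdot 4 \cdot 0 \left(3 + 0\right) = 151 \cdot 4 \cdot 0 \cdot 3 = 151 \cdot 0 = 0$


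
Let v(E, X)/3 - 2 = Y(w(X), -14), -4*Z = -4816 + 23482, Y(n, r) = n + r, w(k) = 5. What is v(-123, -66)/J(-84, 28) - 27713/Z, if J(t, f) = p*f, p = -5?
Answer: 1136519/186660 ≈ 6.0887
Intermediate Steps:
J(t, f) = -5*f
Z = -9333/2 (Z = -(-4816 + 23482)/4 = -1/4*18666 = -9333/2 ≈ -4666.5)
v(E, X) = -21 (v(E, X) = 6 + 3*(5 - 14) = 6 + 3*(-9) = 6 - 27 = -21)
v(-123, -66)/J(-84, 28) - 27713/Z = -21/((-5*28)) - 27713/(-9333/2) = -21/(-140) - 27713*(-2/9333) = -21*(-1/140) + 55426/9333 = 3/20 + 55426/9333 = 1136519/186660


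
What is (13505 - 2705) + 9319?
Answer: 20119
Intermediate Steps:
(13505 - 2705) + 9319 = 10800 + 9319 = 20119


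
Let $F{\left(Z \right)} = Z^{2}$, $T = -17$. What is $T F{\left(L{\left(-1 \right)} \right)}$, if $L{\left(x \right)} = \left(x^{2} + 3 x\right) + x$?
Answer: $-153$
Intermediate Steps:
$L{\left(x \right)} = x^{2} + 4 x$
$T F{\left(L{\left(-1 \right)} \right)} = - 17 \left(- (4 - 1)\right)^{2} = - 17 \left(\left(-1\right) 3\right)^{2} = - 17 \left(-3\right)^{2} = \left(-17\right) 9 = -153$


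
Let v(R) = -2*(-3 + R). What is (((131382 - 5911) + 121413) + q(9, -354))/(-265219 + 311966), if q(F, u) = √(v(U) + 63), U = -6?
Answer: 246893/46747 ≈ 5.2815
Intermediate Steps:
v(R) = 6 - 2*R
q(F, u) = 9 (q(F, u) = √((6 - 2*(-6)) + 63) = √((6 + 12) + 63) = √(18 + 63) = √81 = 9)
(((131382 - 5911) + 121413) + q(9, -354))/(-265219 + 311966) = (((131382 - 5911) + 121413) + 9)/(-265219 + 311966) = ((125471 + 121413) + 9)/46747 = (246884 + 9)*(1/46747) = 246893*(1/46747) = 246893/46747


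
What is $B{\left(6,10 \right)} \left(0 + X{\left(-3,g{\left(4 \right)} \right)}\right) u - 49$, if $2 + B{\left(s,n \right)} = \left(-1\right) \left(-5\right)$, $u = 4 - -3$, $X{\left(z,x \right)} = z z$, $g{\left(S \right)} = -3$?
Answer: $140$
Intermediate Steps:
$X{\left(z,x \right)} = z^{2}$
$u = 7$ ($u = 4 + 3 = 7$)
$B{\left(s,n \right)} = 3$ ($B{\left(s,n \right)} = -2 - -5 = -2 + 5 = 3$)
$B{\left(6,10 \right)} \left(0 + X{\left(-3,g{\left(4 \right)} \right)}\right) u - 49 = 3 \left(0 + \left(-3\right)^{2}\right) 7 - 49 = 3 \left(0 + 9\right) 7 - 49 = 3 \cdot 9 \cdot 7 - 49 = 3 \cdot 63 - 49 = 189 - 49 = 140$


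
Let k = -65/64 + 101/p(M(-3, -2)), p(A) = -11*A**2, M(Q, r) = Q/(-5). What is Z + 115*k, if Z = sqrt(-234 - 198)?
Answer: -19324025/6336 + 12*I*sqrt(3) ≈ -3049.9 + 20.785*I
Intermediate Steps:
M(Q, r) = -Q/5 (M(Q, r) = Q*(-1/5) = -Q/5)
Z = 12*I*sqrt(3) (Z = sqrt(-432) = 12*I*sqrt(3) ≈ 20.785*I)
k = -168035/6336 (k = -65/64 + 101/((-11*(-1/5*(-3))**2)) = -65*1/64 + 101/((-11*(3/5)**2)) = -65/64 + 101/((-11*9/25)) = -65/64 + 101/(-99/25) = -65/64 + 101*(-25/99) = -65/64 - 2525/99 = -168035/6336 ≈ -26.521)
Z + 115*k = 12*I*sqrt(3) + 115*(-168035/6336) = 12*I*sqrt(3) - 19324025/6336 = -19324025/6336 + 12*I*sqrt(3)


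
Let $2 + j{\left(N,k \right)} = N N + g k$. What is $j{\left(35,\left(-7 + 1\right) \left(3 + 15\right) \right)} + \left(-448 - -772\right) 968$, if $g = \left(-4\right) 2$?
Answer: $315719$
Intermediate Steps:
$g = -8$
$j{\left(N,k \right)} = -2 + N^{2} - 8 k$ ($j{\left(N,k \right)} = -2 + \left(N N - 8 k\right) = -2 + \left(N^{2} - 8 k\right) = -2 + N^{2} - 8 k$)
$j{\left(35,\left(-7 + 1\right) \left(3 + 15\right) \right)} + \left(-448 - -772\right) 968 = \left(-2 + 35^{2} - 8 \left(-7 + 1\right) \left(3 + 15\right)\right) + \left(-448 - -772\right) 968 = \left(-2 + 1225 - 8 \left(\left(-6\right) 18\right)\right) + \left(-448 + 772\right) 968 = \left(-2 + 1225 - -864\right) + 324 \cdot 968 = \left(-2 + 1225 + 864\right) + 313632 = 2087 + 313632 = 315719$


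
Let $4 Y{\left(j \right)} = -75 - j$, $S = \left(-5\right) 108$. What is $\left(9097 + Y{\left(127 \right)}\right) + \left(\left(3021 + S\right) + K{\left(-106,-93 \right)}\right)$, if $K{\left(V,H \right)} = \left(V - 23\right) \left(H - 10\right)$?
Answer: $\frac{49629}{2} \approx 24815.0$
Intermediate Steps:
$S = -540$
$Y{\left(j \right)} = - \frac{75}{4} - \frac{j}{4}$ ($Y{\left(j \right)} = \frac{-75 - j}{4} = - \frac{75}{4} - \frac{j}{4}$)
$K{\left(V,H \right)} = \left(-23 + V\right) \left(-10 + H\right)$
$\left(9097 + Y{\left(127 \right)}\right) + \left(\left(3021 + S\right) + K{\left(-106,-93 \right)}\right) = \left(9097 - \frac{101}{2}\right) + \left(\left(3021 - 540\right) - -13287\right) = \left(9097 - \frac{101}{2}\right) + \left(2481 + \left(230 + 2139 + 1060 + 9858\right)\right) = \left(9097 - \frac{101}{2}\right) + \left(2481 + 13287\right) = \frac{18093}{2} + 15768 = \frac{49629}{2}$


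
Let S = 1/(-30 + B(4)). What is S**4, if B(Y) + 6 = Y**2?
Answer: 1/160000 ≈ 6.2500e-6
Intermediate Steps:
B(Y) = -6 + Y**2
S = -1/20 (S = 1/(-30 + (-6 + 4**2)) = 1/(-30 + (-6 + 16)) = 1/(-30 + 10) = 1/(-20) = -1/20 ≈ -0.050000)
S**4 = (-1/20)**4 = 1/160000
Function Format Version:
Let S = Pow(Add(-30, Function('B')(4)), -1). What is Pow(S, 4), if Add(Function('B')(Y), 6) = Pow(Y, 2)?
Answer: Rational(1, 160000) ≈ 6.2500e-6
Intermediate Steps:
Function('B')(Y) = Add(-6, Pow(Y, 2))
S = Rational(-1, 20) (S = Pow(Add(-30, Add(-6, Pow(4, 2))), -1) = Pow(Add(-30, Add(-6, 16)), -1) = Pow(Add(-30, 10), -1) = Pow(-20, -1) = Rational(-1, 20) ≈ -0.050000)
Pow(S, 4) = Pow(Rational(-1, 20), 4) = Rational(1, 160000)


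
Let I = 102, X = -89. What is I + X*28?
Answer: -2390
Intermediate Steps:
I + X*28 = 102 - 89*28 = 102 - 2492 = -2390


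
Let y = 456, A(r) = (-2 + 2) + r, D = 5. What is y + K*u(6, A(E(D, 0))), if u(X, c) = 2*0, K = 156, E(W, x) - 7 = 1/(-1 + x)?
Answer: 456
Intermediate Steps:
E(W, x) = 7 + 1/(-1 + x)
A(r) = r (A(r) = 0 + r = r)
u(X, c) = 0
y + K*u(6, A(E(D, 0))) = 456 + 156*0 = 456 + 0 = 456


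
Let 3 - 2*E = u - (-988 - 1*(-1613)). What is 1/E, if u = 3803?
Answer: -2/3175 ≈ -0.00062992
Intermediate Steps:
E = -3175/2 (E = 3/2 - (3803 - (-988 - 1*(-1613)))/2 = 3/2 - (3803 - (-988 + 1613))/2 = 3/2 - (3803 - 1*625)/2 = 3/2 - (3803 - 625)/2 = 3/2 - 1/2*3178 = 3/2 - 1589 = -3175/2 ≈ -1587.5)
1/E = 1/(-3175/2) = -2/3175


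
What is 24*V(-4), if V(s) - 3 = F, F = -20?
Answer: -408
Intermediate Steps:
V(s) = -17 (V(s) = 3 - 20 = -17)
24*V(-4) = 24*(-17) = -408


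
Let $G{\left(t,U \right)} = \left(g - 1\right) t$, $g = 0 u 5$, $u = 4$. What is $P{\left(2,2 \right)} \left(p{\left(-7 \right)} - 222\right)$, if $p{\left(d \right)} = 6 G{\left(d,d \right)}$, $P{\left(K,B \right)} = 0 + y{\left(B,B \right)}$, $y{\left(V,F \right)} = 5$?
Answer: $-900$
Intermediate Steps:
$g = 0$ ($g = 0 \cdot 4 \cdot 5 = 0 \cdot 5 = 0$)
$P{\left(K,B \right)} = 5$ ($P{\left(K,B \right)} = 0 + 5 = 5$)
$G{\left(t,U \right)} = - t$ ($G{\left(t,U \right)} = \left(0 - 1\right) t = - t$)
$p{\left(d \right)} = - 6 d$ ($p{\left(d \right)} = 6 \left(- d\right) = - 6 d$)
$P{\left(2,2 \right)} \left(p{\left(-7 \right)} - 222\right) = 5 \left(\left(-6\right) \left(-7\right) - 222\right) = 5 \left(42 - 222\right) = 5 \left(-180\right) = -900$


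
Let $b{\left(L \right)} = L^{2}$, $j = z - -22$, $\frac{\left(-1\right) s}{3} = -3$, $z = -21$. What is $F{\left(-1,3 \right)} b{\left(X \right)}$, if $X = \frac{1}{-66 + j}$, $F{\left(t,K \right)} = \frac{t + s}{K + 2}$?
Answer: $\frac{8}{21125} \approx 0.0003787$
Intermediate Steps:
$s = 9$ ($s = \left(-3\right) \left(-3\right) = 9$)
$j = 1$ ($j = -21 - -22 = -21 + 22 = 1$)
$F{\left(t,K \right)} = \frac{9 + t}{2 + K}$ ($F{\left(t,K \right)} = \frac{t + 9}{K + 2} = \frac{9 + t}{2 + K}$)
$X = - \frac{1}{65}$ ($X = \frac{1}{-66 + 1} = \frac{1}{-65} = - \frac{1}{65} \approx -0.015385$)
$F{\left(-1,3 \right)} b{\left(X \right)} = \frac{9 - 1}{2 + 3} \left(- \frac{1}{65}\right)^{2} = \frac{1}{5} \cdot 8 \cdot \frac{1}{4225} = \frac{8}{5} \cdot \frac{1}{4225} = \frac{8}{21125}$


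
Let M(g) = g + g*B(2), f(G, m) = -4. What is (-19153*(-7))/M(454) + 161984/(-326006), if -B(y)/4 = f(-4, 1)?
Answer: 21228878957/1258057154 ≈ 16.874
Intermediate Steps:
B(y) = 16 (B(y) = -4*(-4) = 16)
M(g) = 17*g (M(g) = g + g*16 = g + 16*g = 17*g)
(-19153*(-7))/M(454) + 161984/(-326006) = (-19153*(-7))/((17*454)) + 161984/(-326006) = 134071/7718 + 161984*(-1/326006) = 134071*(1/7718) - 80992/163003 = 134071/7718 - 80992/163003 = 21228878957/1258057154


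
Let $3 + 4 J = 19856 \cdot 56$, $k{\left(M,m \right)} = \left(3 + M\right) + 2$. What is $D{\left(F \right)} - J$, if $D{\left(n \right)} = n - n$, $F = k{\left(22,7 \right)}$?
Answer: $- \frac{1111933}{4} \approx -2.7798 \cdot 10^{5}$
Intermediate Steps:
$k{\left(M,m \right)} = 5 + M$
$F = 27$ ($F = 5 + 22 = 27$)
$D{\left(n \right)} = 0$
$J = \frac{1111933}{4}$ ($J = - \frac{3}{4} + \frac{19856 \cdot 56}{4} = - \frac{3}{4} + \frac{1}{4} \cdot 1111936 = - \frac{3}{4} + 277984 = \frac{1111933}{4} \approx 2.7798 \cdot 10^{5}$)
$D{\left(F \right)} - J = 0 - \frac{1111933}{4} = - \frac{1111933}{4}$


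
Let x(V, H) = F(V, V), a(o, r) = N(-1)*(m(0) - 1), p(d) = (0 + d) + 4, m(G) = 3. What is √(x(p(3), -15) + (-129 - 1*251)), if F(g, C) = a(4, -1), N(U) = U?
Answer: I*√382 ≈ 19.545*I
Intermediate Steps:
p(d) = 4 + d (p(d) = d + 4 = 4 + d)
a(o, r) = -2 (a(o, r) = -(3 - 1) = -1*2 = -2)
F(g, C) = -2
x(V, H) = -2
√(x(p(3), -15) + (-129 - 1*251)) = √(-2 + (-129 - 1*251)) = √(-2 + (-129 - 251)) = √(-2 - 380) = √(-382) = I*√382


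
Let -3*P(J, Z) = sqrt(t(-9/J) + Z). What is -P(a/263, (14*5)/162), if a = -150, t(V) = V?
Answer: sqrt(131318)/270 ≈ 1.3421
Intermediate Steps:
P(J, Z) = -sqrt(Z - 9/J)/3 (P(J, Z) = -sqrt(-9/J + Z)/3 = -sqrt(Z - 9/J)/3)
-P(a/263, (14*5)/162) = -(-1)*sqrt((14*5)/162 - 9/((-150/263)))/3 = -(-1)*sqrt(70*(1/162) - 9/((-150*1/263)))/3 = -(-1)*sqrt(35/81 - 9/(-150/263))/3 = -(-1)*sqrt(35/81 - 9*(-263/150))/3 = -(-1)*sqrt(35/81 + 789/50)/3 = -(-1)*sqrt(65659/4050)/3 = -(-1)*sqrt(131318)/90/3 = -(-1)*sqrt(131318)/270 = sqrt(131318)/270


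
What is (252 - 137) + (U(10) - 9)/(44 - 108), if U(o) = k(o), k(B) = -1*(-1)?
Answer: 921/8 ≈ 115.13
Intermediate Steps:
k(B) = 1
U(o) = 1
(252 - 137) + (U(10) - 9)/(44 - 108) = (252 - 137) + (1 - 9)/(44 - 108) = 115 - 8/(-64) = 115 - 8*(-1/64) = 115 + 1/8 = 921/8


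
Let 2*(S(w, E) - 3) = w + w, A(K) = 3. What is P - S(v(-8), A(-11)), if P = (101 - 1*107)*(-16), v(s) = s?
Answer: 101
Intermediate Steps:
P = 96 (P = (101 - 107)*(-16) = -6*(-16) = 96)
S(w, E) = 3 + w (S(w, E) = 3 + (w + w)/2 = 3 + (2*w)/2 = 3 + w)
P - S(v(-8), A(-11)) = 96 - (3 - 8) = 96 - 1*(-5) = 96 + 5 = 101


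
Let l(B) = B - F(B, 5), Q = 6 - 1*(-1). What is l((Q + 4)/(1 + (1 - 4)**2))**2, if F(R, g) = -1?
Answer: 441/100 ≈ 4.4100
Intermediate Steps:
Q = 7 (Q = 6 + 1 = 7)
l(B) = 1 + B (l(B) = B - 1*(-1) = B + 1 = 1 + B)
l((Q + 4)/(1 + (1 - 4)**2))**2 = (1 + (7 + 4)/(1 + (1 - 4)**2))**2 = (1 + 11/(1 + (-3)**2))**2 = (1 + 11/(1 + 9))**2 = (1 + 11/10)**2 = (21/10)**2 = 441/100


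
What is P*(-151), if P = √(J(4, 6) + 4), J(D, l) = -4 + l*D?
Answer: -302*√6 ≈ -739.75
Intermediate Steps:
J(D, l) = -4 + D*l
P = 2*√6 (P = √((-4 + 4*6) + 4) = √((-4 + 24) + 4) = √(20 + 4) = √24 = 2*√6 ≈ 4.8990)
P*(-151) = (2*√6)*(-151) = -302*√6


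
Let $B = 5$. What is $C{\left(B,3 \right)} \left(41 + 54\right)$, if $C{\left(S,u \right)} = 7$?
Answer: $665$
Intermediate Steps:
$C{\left(B,3 \right)} \left(41 + 54\right) = 7 \left(41 + 54\right) = 7 \cdot 95 = 665$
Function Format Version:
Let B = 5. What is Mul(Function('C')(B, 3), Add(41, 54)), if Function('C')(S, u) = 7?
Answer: 665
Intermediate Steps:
Mul(Function('C')(B, 3), Add(41, 54)) = Mul(7, Add(41, 54)) = Mul(7, 95) = 665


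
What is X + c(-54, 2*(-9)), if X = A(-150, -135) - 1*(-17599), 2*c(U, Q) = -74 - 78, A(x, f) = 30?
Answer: 17553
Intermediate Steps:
c(U, Q) = -76 (c(U, Q) = (-74 - 78)/2 = (½)*(-152) = -76)
X = 17629 (X = 30 - 1*(-17599) = 30 + 17599 = 17629)
X + c(-54, 2*(-9)) = 17629 - 76 = 17553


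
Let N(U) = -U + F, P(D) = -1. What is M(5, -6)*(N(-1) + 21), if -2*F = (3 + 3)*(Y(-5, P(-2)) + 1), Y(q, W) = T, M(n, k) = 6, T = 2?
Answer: 78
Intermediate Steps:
Y(q, W) = 2
F = -9 (F = -(3 + 3)*(2 + 1)/2 = -3*3 = -½*18 = -9)
N(U) = -9 - U (N(U) = -U - 9 = -9 - U)
M(5, -6)*(N(-1) + 21) = 6*((-9 - 1*(-1)) + 21) = 6*((-9 + 1) + 21) = 6*(-8 + 21) = 6*13 = 78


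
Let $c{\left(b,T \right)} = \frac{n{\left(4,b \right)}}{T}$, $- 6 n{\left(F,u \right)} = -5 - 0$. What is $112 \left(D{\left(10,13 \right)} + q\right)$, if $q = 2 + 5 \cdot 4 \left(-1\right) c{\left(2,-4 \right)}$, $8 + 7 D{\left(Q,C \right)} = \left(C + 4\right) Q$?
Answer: $\frac{9848}{3} \approx 3282.7$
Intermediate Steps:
$n{\left(F,u \right)} = \frac{5}{6}$ ($n{\left(F,u \right)} = - \frac{-5 - 0}{6} = - \frac{-5 + 0}{6} = \left(- \frac{1}{6}\right) \left(-5\right) = \frac{5}{6}$)
$D{\left(Q,C \right)} = - \frac{8}{7} + \frac{Q \left(4 + C\right)}{7}$ ($D{\left(Q,C \right)} = - \frac{8}{7} + \frac{\left(C + 4\right) Q}{7} = - \frac{8}{7} + \frac{\left(4 + C\right) Q}{7} = - \frac{8}{7} + \frac{Q \left(4 + C\right)}{7}$)
$c{\left(b,T \right)} = \frac{5}{6 T}$
$q = \frac{37}{6}$ ($q = 2 + 5 \cdot 4 \left(-1\right) \frac{5}{6 \left(-4\right)} = 2 + 20 \left(-1\right) \frac{5}{6} \left(- \frac{1}{4}\right) = 2 - - \frac{25}{6} = 2 + \frac{25}{6} = \frac{37}{6} \approx 6.1667$)
$112 \left(D{\left(10,13 \right)} + q\right) = 112 \left(\left(- \frac{8}{7} + \frac{4}{7} \cdot 10 + \frac{1}{7} \cdot 13 \cdot 10\right) + \frac{37}{6}\right) = 112 \left(\left(- \frac{8}{7} + \frac{40}{7} + \frac{130}{7}\right) + \frac{37}{6}\right) = 112 \left(\frac{162}{7} + \frac{37}{6}\right) = 112 \cdot \frac{1231}{42} = \frac{9848}{3}$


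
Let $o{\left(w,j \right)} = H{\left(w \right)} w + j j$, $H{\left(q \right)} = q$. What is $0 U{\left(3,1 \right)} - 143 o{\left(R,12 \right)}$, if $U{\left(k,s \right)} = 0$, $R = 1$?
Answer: $-20735$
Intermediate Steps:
$o{\left(w,j \right)} = j^{2} + w^{2}$ ($o{\left(w,j \right)} = w w + j j = w^{2} + j^{2} = j^{2} + w^{2}$)
$0 U{\left(3,1 \right)} - 143 o{\left(R,12 \right)} = 0 \cdot 0 - 143 \left(12^{2} + 1^{2}\right) = 0 - 143 \left(144 + 1\right) = 0 - 20735 = -20735$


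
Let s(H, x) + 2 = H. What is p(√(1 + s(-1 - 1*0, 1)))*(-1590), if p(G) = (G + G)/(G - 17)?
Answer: -2120/97 + 18020*I*√2/97 ≈ -21.856 + 262.72*I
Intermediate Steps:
s(H, x) = -2 + H
p(G) = 2*G/(-17 + G) (p(G) = (2*G)/(-17 + G) = 2*G/(-17 + G))
p(√(1 + s(-1 - 1*0, 1)))*(-1590) = (2*√(1 + (-2 + (-1 - 1*0)))/(-17 + √(1 + (-2 + (-1 - 1*0)))))*(-1590) = (2*√(1 + (-2 + (-1 + 0)))/(-17 + √(1 + (-2 + (-1 + 0)))))*(-1590) = (2*√(1 + (-2 - 1))/(-17 + √(1 + (-2 - 1))))*(-1590) = (2*√(1 - 3)/(-17 + √(1 - 3)))*(-1590) = (2*√(-2)/(-17 + √(-2)))*(-1590) = (2*(I*√2)/(-17 + I*√2))*(-1590) = (2*I*√2/(-17 + I*√2))*(-1590) = -3180*I*√2/(-17 + I*√2)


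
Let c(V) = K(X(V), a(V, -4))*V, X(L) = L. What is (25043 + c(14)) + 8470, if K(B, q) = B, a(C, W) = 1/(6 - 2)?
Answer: 33709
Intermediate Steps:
a(C, W) = 1/4
c(V) = V**2 (c(V) = V*V = V**2)
(25043 + c(14)) + 8470 = (25043 + 14**2) + 8470 = (25043 + 196) + 8470 = 25239 + 8470 = 33709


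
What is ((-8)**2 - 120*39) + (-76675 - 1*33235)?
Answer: -114526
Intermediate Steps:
((-8)**2 - 120*39) + (-76675 - 1*33235) = (64 - 4680) + (-76675 - 33235) = -4616 - 109910 = -114526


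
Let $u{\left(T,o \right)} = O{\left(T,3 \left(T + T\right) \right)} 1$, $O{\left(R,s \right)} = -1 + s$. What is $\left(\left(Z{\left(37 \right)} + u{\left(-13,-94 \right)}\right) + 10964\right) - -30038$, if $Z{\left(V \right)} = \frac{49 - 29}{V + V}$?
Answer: $\frac{1514161}{37} \approx 40923.0$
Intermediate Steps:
$Z{\left(V \right)} = \frac{10}{V}$ ($Z{\left(V \right)} = \frac{20}{2 V} = 20 \frac{1}{2 V} = \frac{10}{V}$)
$u{\left(T,o \right)} = -1 + 6 T$ ($u{\left(T,o \right)} = \left(-1 + 3 \left(T + T\right)\right) 1 = \left(-1 + 3 \cdot 2 T\right) 1 = \left(-1 + 6 T\right) 1 = -1 + 6 T$)
$\left(\left(Z{\left(37 \right)} + u{\left(-13,-94 \right)}\right) + 10964\right) - -30038 = \left(\left(\frac{10}{37} + \left(-1 + 6 \left(-13\right)\right)\right) + 10964\right) - -30038 = \left(\left(10 \cdot \frac{1}{37} - 79\right) + 10964\right) + 30038 = \left(\left(\frac{10}{37} - 79\right) + 10964\right) + 30038 = \left(- \frac{2913}{37} + 10964\right) + 30038 = \frac{402755}{37} + 30038 = \frac{1514161}{37}$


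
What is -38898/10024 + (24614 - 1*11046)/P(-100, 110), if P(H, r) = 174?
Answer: 32309345/436044 ≈ 74.097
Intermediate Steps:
-38898/10024 + (24614 - 1*11046)/P(-100, 110) = -38898/10024 + (24614 - 1*11046)/174 = -38898*1/10024 + (24614 - 11046)*(1/174) = -19449/5012 + 13568*(1/174) = -19449/5012 + 6784/87 = 32309345/436044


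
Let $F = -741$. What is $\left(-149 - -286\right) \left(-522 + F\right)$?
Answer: $-173031$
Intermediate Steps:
$\left(-149 - -286\right) \left(-522 + F\right) = \left(-149 - -286\right) \left(-522 - 741\right) = \left(-149 + 286\right) \left(-1263\right) = 137 \left(-1263\right) = -173031$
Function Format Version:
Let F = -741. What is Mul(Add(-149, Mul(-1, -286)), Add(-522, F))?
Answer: -173031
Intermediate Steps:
Mul(Add(-149, Mul(-1, -286)), Add(-522, F)) = Mul(Add(-149, Mul(-1, -286)), Add(-522, -741)) = Mul(Add(-149, 286), -1263) = Mul(137, -1263) = -173031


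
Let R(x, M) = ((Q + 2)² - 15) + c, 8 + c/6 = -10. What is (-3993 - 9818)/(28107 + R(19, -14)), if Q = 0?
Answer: -13811/27988 ≈ -0.49346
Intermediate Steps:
c = -108 (c = -48 + 6*(-10) = -48 - 60 = -108)
R(x, M) = -119 (R(x, M) = ((0 + 2)² - 15) - 108 = (2² - 15) - 108 = (4 - 15) - 108 = -11 - 108 = -119)
(-3993 - 9818)/(28107 + R(19, -14)) = (-3993 - 9818)/(28107 - 119) = -13811/27988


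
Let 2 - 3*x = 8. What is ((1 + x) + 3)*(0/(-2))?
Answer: 0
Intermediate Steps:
x = -2 (x = 2/3 - 1/3*8 = 2/3 - 8/3 = -2)
((1 + x) + 3)*(0/(-2)) = ((1 - 2) + 3)*(0/(-2)) = (-1 + 3)*(0*(-1/2)) = 2*0 = 0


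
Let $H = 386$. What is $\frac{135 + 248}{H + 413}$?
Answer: $\frac{383}{799} \approx 0.47935$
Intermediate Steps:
$\frac{135 + 248}{H + 413} = \frac{135 + 248}{386 + 413} = \frac{383}{799}$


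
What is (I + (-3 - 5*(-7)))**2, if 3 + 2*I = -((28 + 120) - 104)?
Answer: 289/4 ≈ 72.250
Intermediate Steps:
I = -47/2 (I = -3/2 + (-((28 + 120) - 104))/2 = -3/2 + (-(148 - 104))/2 = -3/2 + (-1*44)/2 = -3/2 + (1/2)*(-44) = -3/2 - 22 = -47/2 ≈ -23.500)
(I + (-3 - 5*(-7)))**2 = (-47/2 + (-3 - 5*(-7)))**2 = (-47/2 + (-3 + 35))**2 = (-47/2 + 32)**2 = (17/2)**2 = 289/4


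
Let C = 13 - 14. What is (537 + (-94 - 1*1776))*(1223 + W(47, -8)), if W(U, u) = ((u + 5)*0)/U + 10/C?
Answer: -1616929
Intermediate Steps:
C = -1
W(U, u) = -10 (W(U, u) = ((u + 5)*0)/U + 10/(-1) = ((5 + u)*0)/U + 10*(-1) = 0/U - 10 = 0 - 10 = -10)
(537 + (-94 - 1*1776))*(1223 + W(47, -8)) = (537 + (-94 - 1*1776))*(1223 - 10) = (537 + (-94 - 1776))*1213 = (537 - 1870)*1213 = -1333*1213 = -1616929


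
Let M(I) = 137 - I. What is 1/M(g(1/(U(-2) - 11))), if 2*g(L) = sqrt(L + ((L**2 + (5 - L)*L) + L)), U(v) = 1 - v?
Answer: 4384/600615 + 4*I*sqrt(14)/600615 ≈ 0.0072992 + 2.4919e-5*I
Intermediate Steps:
g(L) = sqrt(L**2 + 2*L + L*(5 - L))/2 (g(L) = sqrt(L + ((L**2 + (5 - L)*L) + L))/2 = sqrt(L + ((L**2 + L*(5 - L)) + L))/2 = sqrt(L + (L + L**2 + L*(5 - L)))/2 = sqrt(L**2 + 2*L + L*(5 - L))/2)
1/M(g(1/(U(-2) - 11))) = 1/(137 - sqrt(7)*sqrt(1/((1 - 1*(-2)) - 11))/2) = 1/(137 - sqrt(7)*sqrt(1/((1 + 2) - 11))/2) = 1/(137 - sqrt(7)*sqrt(1/(3 - 11))/2) = 1/(137 - sqrt(7)*sqrt(1/(-8))/2) = 1/(137 - sqrt(7)*sqrt(-1/8)/2) = 1/(137 - sqrt(7)*I*sqrt(2)/4/2) = 1/(137 - I*sqrt(14)/8)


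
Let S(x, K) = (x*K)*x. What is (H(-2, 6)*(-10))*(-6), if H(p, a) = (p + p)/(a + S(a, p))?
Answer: 40/11 ≈ 3.6364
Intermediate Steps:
S(x, K) = K*x**2 (S(x, K) = (K*x)*x = K*x**2)
H(p, a) = 2*p/(a + p*a**2) (H(p, a) = (p + p)/(a + p*a**2) = (2*p)/(a + p*a**2) = 2*p/(a + p*a**2))
(H(-2, 6)*(-10))*(-6) = ((2*(-2)/(6*(1 + 6*(-2))))*(-10))*(-6) = ((2*(-2)*(1/6)/(1 - 12))*(-10))*(-6) = ((2*(-2)*(1/6)/(-11))*(-10))*(-6) = ((2*(-2)*(1/6)*(-1/11))*(-10))*(-6) = ((2/33)*(-10))*(-6) = -20/33*(-6) = 40/11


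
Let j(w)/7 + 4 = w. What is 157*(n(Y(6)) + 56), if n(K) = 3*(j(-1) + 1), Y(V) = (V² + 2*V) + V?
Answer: -7222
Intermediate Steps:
j(w) = -28 + 7*w
Y(V) = V² + 3*V
n(K) = -102 (n(K) = 3*((-28 + 7*(-1)) + 1) = 3*((-28 - 7) + 1) = 3*(-35 + 1) = 3*(-34) = -102)
157*(n(Y(6)) + 56) = 157*(-102 + 56) = 157*(-46) = -7222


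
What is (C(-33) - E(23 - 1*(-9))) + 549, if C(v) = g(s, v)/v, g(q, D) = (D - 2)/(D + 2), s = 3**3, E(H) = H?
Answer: 528856/1023 ≈ 516.97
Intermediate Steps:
s = 27
g(q, D) = (-2 + D)/(2 + D)
C(v) = (-2 + v)/(v*(2 + v)) (C(v) = ((-2 + v)/(2 + v))/v = (-2 + v)/(v*(2 + v)))
(C(-33) - E(23 - 1*(-9))) + 549 = ((-2 - 33)/((-33)*(2 - 33)) - (23 - 1*(-9))) + 549 = (-1/33*(-35)/(-31) - (23 + 9)) + 549 = (-1/33*(-1/31)*(-35) - 1*32) + 549 = (-35/1023 - 32) + 549 = -32771/1023 + 549 = 528856/1023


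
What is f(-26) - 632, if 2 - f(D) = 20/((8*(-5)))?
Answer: -1259/2 ≈ -629.50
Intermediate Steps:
f(D) = 5/2 (f(D) = 2 - 20/(8*(-5)) = 2 - 20/(-40) = 2 - 20*(-1)/40 = 2 - 1*(-½) = 2 + ½ = 5/2)
f(-26) - 632 = 5/2 - 632 = -1259/2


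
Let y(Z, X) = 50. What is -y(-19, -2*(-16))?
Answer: -50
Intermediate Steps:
-y(-19, -2*(-16)) = -1*50 = -50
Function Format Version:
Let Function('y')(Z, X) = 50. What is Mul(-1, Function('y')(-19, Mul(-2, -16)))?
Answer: -50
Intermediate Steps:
Mul(-1, Function('y')(-19, Mul(-2, -16))) = Mul(-1, 50) = -50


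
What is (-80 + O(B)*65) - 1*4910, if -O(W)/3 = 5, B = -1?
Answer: -5965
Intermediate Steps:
O(W) = -15 (O(W) = -3*5 = -15)
(-80 + O(B)*65) - 1*4910 = (-80 - 15*65) - 1*4910 = (-80 - 975) - 4910 = -1055 - 4910 = -5965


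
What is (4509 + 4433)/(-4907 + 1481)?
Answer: -4471/1713 ≈ -2.6100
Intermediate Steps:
(4509 + 4433)/(-4907 + 1481) = 8942/(-3426) = 8942*(-1/3426) = -4471/1713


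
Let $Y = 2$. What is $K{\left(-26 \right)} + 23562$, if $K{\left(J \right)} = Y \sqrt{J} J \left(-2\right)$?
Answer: $23562 + 104 i \sqrt{26} \approx 23562.0 + 530.3 i$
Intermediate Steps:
$K{\left(J \right)} = - 4 J^{\frac{3}{2}}$ ($K{\left(J \right)} = 2 \sqrt{J} J \left(-2\right) = 2 J^{\frac{3}{2}} \left(-2\right) = - 4 J^{\frac{3}{2}}$)
$K{\left(-26 \right)} + 23562 = - 4 \left(-26\right)^{\frac{3}{2}} + 23562 = - 4 \left(- 26 i \sqrt{26}\right) + 23562 = 104 i \sqrt{26} + 23562 = 23562 + 104 i \sqrt{26}$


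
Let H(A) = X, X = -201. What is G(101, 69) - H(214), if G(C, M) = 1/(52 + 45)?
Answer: 19498/97 ≈ 201.01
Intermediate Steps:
H(A) = -201
G(C, M) = 1/97
G(101, 69) - H(214) = 1/97 - 1*(-201) = 1/97 + 201 = 19498/97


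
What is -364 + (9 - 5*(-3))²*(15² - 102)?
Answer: 70484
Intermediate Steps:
-364 + (9 - 5*(-3))²*(15² - 102) = -364 + (9 + 15)²*(225 - 102) = -364 + 24²*123 = -364 + 576*123 = -364 + 70848 = 70484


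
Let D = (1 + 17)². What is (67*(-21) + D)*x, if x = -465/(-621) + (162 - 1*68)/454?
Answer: -16213954/15663 ≈ -1035.2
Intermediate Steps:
x = 44914/46989 (x = -465*(-1/621) + (162 - 68)*(1/454) = 155/207 + 94*(1/454) = 155/207 + 47/227 = 44914/46989 ≈ 0.95584)
D = 324 (D = 18² = 324)
(67*(-21) + D)*x = (67*(-21) + 324)*(44914/46989) = (-1407 + 324)*(44914/46989) = -1083*44914/46989 = -16213954/15663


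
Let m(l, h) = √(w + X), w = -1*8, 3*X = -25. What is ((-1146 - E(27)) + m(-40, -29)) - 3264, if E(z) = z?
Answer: -4437 + 7*I*√3/3 ≈ -4437.0 + 4.0415*I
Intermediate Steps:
X = -25/3 (X = (⅓)*(-25) = -25/3 ≈ -8.3333)
w = -8
m(l, h) = 7*I*√3/3 (m(l, h) = √(-8 - 25/3) = √(-49/3) = 7*I*√3/3)
((-1146 - E(27)) + m(-40, -29)) - 3264 = ((-1146 - 1*27) + 7*I*√3/3) - 3264 = ((-1146 - 27) + 7*I*√3/3) - 3264 = (-1173 + 7*I*√3/3) - 3264 = -4437 + 7*I*√3/3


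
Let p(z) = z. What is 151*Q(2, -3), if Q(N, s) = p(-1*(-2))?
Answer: 302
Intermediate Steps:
Q(N, s) = 2 (Q(N, s) = -1*(-2) = 2)
151*Q(2, -3) = 151*2 = 302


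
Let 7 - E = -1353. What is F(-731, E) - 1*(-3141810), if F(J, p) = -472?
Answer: 3141338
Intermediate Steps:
E = 1360 (E = 7 - 1*(-1353) = 7 + 1353 = 1360)
F(-731, E) - 1*(-3141810) = -472 - 1*(-3141810) = -472 + 3141810 = 3141338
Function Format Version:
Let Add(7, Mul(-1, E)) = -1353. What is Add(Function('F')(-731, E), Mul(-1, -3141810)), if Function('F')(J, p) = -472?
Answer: 3141338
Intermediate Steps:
E = 1360 (E = Add(7, Mul(-1, -1353)) = Add(7, 1353) = 1360)
Add(Function('F')(-731, E), Mul(-1, -3141810)) = Add(-472, Mul(-1, -3141810)) = Add(-472, 3141810) = 3141338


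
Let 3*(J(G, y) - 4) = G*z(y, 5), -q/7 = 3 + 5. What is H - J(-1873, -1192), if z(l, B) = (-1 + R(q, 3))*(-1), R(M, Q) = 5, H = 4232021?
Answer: 12688559/3 ≈ 4.2295e+6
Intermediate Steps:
q = -56 (q = -7*(3 + 5) = -7*8 = -56)
z(l, B) = -4 (z(l, B) = (-1 + 5)*(-1) = 4*(-1) = -4)
J(G, y) = 4 - 4*G/3 (J(G, y) = 4 + (G*(-4))/3 = 4 + (-4*G)/3 = 4 - 4*G/3)
H - J(-1873, -1192) = 4232021 - (4 - 4/3*(-1873)) = 4232021 - (4 + 7492/3) = 4232021 - 1*7504/3 = 4232021 - 7504/3 = 12688559/3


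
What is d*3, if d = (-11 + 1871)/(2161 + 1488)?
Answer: 5580/3649 ≈ 1.5292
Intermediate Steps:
d = 1860/3649 ≈ 0.50973
d*3 = (1860/3649)*3 = 5580/3649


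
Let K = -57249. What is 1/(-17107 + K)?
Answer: -1/74356 ≈ -1.3449e-5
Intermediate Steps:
1/(-17107 + K) = 1/(-17107 - 57249) = 1/(-74356) = -1/74356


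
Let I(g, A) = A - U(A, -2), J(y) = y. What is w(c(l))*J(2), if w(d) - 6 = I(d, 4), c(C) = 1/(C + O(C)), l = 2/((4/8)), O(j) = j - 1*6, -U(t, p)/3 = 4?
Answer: 44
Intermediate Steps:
U(t, p) = -12 (U(t, p) = -3*4 = -12)
O(j) = -6 + j (O(j) = j - 6 = -6 + j)
l = 4 (l = 2/((4*(⅛))) = 2/(½) = 2*2 = 4)
c(C) = 1/(-6 + 2*C) (c(C) = 1/(C + (-6 + C)) = 1/(-6 + 2*C))
I(g, A) = 12 + A (I(g, A) = A - 1*(-12) = A + 12 = 12 + A)
w(d) = 22 (w(d) = 6 + (12 + 4) = 6 + 16 = 22)
w(c(l))*J(2) = 22*2 = 44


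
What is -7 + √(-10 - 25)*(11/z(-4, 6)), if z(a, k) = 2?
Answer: -7 + 11*I*√35/2 ≈ -7.0 + 32.538*I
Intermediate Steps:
-7 + √(-10 - 25)*(11/z(-4, 6)) = -7 + √(-10 - 25)*(11/2) = -7 + √(-35)*(11*(½)) = -7 + (I*√35)*(11/2) = -7 + 11*I*√35/2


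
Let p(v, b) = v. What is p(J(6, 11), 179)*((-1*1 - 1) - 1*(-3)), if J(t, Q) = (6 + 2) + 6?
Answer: 14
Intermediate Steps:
J(t, Q) = 14 (J(t, Q) = 8 + 6 = 14)
p(J(6, 11), 179)*((-1*1 - 1) - 1*(-3)) = 14*((-1*1 - 1) - 1*(-3)) = 14*((-1 - 1) + 3) = 14*(-2 + 3) = 14*1 = 14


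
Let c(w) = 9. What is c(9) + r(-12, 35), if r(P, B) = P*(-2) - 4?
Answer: 29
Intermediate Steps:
r(P, B) = -4 - 2*P (r(P, B) = -2*P - 4 = -4 - 2*P)
c(9) + r(-12, 35) = 9 + (-4 - 2*(-12)) = 9 + (-4 + 24) = 9 + 20 = 29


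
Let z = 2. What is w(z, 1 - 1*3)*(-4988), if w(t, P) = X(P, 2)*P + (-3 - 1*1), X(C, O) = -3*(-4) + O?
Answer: 159616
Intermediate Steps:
X(C, O) = 12 + O
w(t, P) = -4 + 14*P (w(t, P) = (12 + 2)*P + (-3 - 1*1) = 14*P + (-3 - 1) = 14*P - 4 = -4 + 14*P)
w(z, 1 - 1*3)*(-4988) = (-4 + 14*(1 - 1*3))*(-4988) = (-4 + 14*(1 - 3))*(-4988) = (-4 + 14*(-2))*(-4988) = (-4 - 28)*(-4988) = -32*(-4988) = 159616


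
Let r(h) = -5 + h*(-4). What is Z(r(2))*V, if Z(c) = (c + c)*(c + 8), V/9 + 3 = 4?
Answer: 1170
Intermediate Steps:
V = 9 (V = -27 + 9*4 = -27 + 36 = 9)
r(h) = -5 - 4*h
Z(c) = 2*c*(8 + c) (Z(c) = (2*c)*(8 + c) = 2*c*(8 + c))
Z(r(2))*V = (2*(-5 - 4*2)*(8 + (-5 - 4*2)))*9 = (2*(-5 - 8)*(8 + (-5 - 8)))*9 = (2*(-13)*(8 - 13))*9 = (2*(-13)*(-5))*9 = 130*9 = 1170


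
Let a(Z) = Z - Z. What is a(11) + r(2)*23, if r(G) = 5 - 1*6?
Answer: -23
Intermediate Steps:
r(G) = -1 (r(G) = 5 - 6 = -1)
a(Z) = 0
a(11) + r(2)*23 = 0 - 1*23 = 0 - 23 = -23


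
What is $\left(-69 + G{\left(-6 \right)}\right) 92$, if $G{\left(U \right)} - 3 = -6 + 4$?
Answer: $-6256$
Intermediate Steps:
$G{\left(U \right)} = 1$ ($G{\left(U \right)} = 3 + \left(-6 + 4\right) = 3 - 2 = 1$)
$\left(-69 + G{\left(-6 \right)}\right) 92 = \left(-69 + 1\right) 92 = \left(-68\right) 92 = -6256$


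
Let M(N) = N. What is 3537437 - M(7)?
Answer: 3537430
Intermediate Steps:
3537437 - M(7) = 3537437 - 1*7 = 3537437 - 7 = 3537430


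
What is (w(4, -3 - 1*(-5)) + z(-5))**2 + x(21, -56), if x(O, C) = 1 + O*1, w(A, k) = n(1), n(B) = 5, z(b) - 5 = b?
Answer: 47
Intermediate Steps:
z(b) = 5 + b
w(A, k) = 5
x(O, C) = 1 + O
(w(4, -3 - 1*(-5)) + z(-5))**2 + x(21, -56) = (5 + (5 - 5))**2 + (1 + 21) = (5 + 0)**2 + 22 = 5**2 + 22 = 25 + 22 = 47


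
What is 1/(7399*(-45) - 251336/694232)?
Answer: -86779/28893533362 ≈ -3.0034e-6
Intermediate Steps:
1/(7399*(-45) - 251336/694232) = 1/(-332955 - 251336*1/694232) = 1/(-332955 - 31417/86779) = 1/(-28893533362/86779) = -86779/28893533362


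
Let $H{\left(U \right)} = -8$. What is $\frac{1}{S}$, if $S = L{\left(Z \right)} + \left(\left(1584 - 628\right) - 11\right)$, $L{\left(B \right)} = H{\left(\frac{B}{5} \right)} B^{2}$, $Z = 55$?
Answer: $- \frac{1}{23255} \approx -4.3001 \cdot 10^{-5}$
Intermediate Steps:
$L{\left(B \right)} = - 8 B^{2}$
$S = -23255$ ($S = - 8 \cdot 55^{2} + \left(\left(1584 - 628\right) - 11\right) = \left(-8\right) 3025 + \left(956 - 11\right) = -24200 + 945 = -23255$)
$\frac{1}{S} = \frac{1}{-23255} = - \frac{1}{23255}$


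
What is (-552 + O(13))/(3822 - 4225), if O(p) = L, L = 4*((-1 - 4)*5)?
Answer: 652/403 ≈ 1.6179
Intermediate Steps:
L = -100 (L = 4*(-5*5) = 4*(-25) = -100)
O(p) = -100
(-552 + O(13))/(3822 - 4225) = (-552 - 100)/(3822 - 4225) = -652/(-403) = -652*(-1/403) = 652/403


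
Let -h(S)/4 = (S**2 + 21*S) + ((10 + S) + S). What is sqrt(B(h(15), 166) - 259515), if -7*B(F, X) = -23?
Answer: I*sqrt(12716074)/7 ≈ 509.42*I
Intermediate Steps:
h(S) = -40 - 92*S - 4*S**2 (h(S) = -4*((S**2 + 21*S) + ((10 + S) + S)) = -4*((S**2 + 21*S) + (10 + 2*S)) = -4*(10 + S**2 + 23*S) = -40 - 92*S - 4*S**2)
B(F, X) = 23/7 (B(F, X) = -1/7*(-23) = 23/7)
sqrt(B(h(15), 166) - 259515) = sqrt(23/7 - 259515) = sqrt(-1816582/7) = I*sqrt(12716074)/7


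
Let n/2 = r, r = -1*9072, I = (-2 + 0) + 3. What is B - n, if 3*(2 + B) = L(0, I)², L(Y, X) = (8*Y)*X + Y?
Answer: 18142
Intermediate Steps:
I = 1 (I = -2 + 3 = 1)
L(Y, X) = Y + 8*X*Y (L(Y, X) = 8*X*Y + Y = Y + 8*X*Y)
B = -2 (B = -2 + (0*(1 + 8*1))²/3 = -2 + (0*(1 + 8))²/3 = -2 + (0*9)²/3 = -2 + (⅓)*0² = -2 + (⅓)*0 = -2 + 0 = -2)
r = -9072
n = -18144 (n = 2*(-9072) = -18144)
B - n = -2 - 1*(-18144) = -2 + 18144 = 18142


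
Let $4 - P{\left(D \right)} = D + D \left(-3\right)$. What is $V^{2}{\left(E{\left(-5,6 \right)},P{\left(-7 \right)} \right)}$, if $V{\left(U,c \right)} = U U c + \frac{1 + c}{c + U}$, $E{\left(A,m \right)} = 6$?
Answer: $\frac{2047761}{16} \approx 1.2799 \cdot 10^{5}$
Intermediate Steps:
$P{\left(D \right)} = 4 + 2 D$ ($P{\left(D \right)} = 4 - \left(D + D \left(-3\right)\right) = 4 - \left(D - 3 D\right) = 4 - - 2 D = 4 + 2 D$)
$V{\left(U,c \right)} = c U^{2} + \frac{1 + c}{U + c}$ ($V{\left(U,c \right)} = U^{2} c + \frac{1 + c}{U + c} = c U^{2} + \frac{1 + c}{U + c}$)
$V^{2}{\left(E{\left(-5,6 \right)},P{\left(-7 \right)} \right)} = \left(\frac{1 + \left(4 + 2 \left(-7\right)\right) + \left(4 + 2 \left(-7\right)\right) 6^{3} + 6^{2} \left(4 + 2 \left(-7\right)\right)^{2}}{6 + \left(4 + 2 \left(-7\right)\right)}\right)^{2} = \left(\frac{1 + \left(4 - 14\right) + \left(4 - 14\right) 216 + 36 \left(4 - 14\right)^{2}}{6 + \left(4 - 14\right)}\right)^{2} = \left(\frac{1 - 10 - 2160 + 36 \left(-10\right)^{2}}{6 - 10}\right)^{2} = \left(\frac{1 - 10 - 2160 + 36 \cdot 100}{-4}\right)^{2} = \left(- \frac{1 - 10 - 2160 + 3600}{4}\right)^{2} = \left(\left(- \frac{1}{4}\right) 1431\right)^{2} = \left(- \frac{1431}{4}\right)^{2} = \frac{2047761}{16}$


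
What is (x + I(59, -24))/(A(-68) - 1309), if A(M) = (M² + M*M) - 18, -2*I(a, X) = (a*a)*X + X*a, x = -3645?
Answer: 38835/7921 ≈ 4.9028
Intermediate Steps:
I(a, X) = -X*a/2 - X*a²/2 (I(a, X) = -((a*a)*X + X*a)/2 = -(a²*X + X*a)/2 = -(X*a² + X*a)/2 = -(X*a + X*a²)/2 = -X*a/2 - X*a²/2)
A(M) = -18 + 2*M² (A(M) = (M² + M²) - 18 = 2*M² - 18 = -18 + 2*M²)
(x + I(59, -24))/(A(-68) - 1309) = (-3645 - ½*(-24)*59*(1 + 59))/((-18 + 2*(-68)²) - 1309) = (-3645 - ½*(-24)*59*60)/((-18 + 2*4624) - 1309) = (-3645 + 42480)/((-18 + 9248) - 1309) = 38835/(9230 - 1309) = 38835/7921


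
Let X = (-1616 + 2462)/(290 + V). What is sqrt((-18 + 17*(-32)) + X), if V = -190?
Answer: I*sqrt(55354)/10 ≈ 23.527*I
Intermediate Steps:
X = 423/50 (X = (-1616 + 2462)/(290 - 190) = 846/100 = 846*(1/100) = 423/50 ≈ 8.4600)
sqrt((-18 + 17*(-32)) + X) = sqrt((-18 + 17*(-32)) + 423/50) = sqrt((-18 - 544) + 423/50) = sqrt(-562 + 423/50) = sqrt(-27677/50) = I*sqrt(55354)/10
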